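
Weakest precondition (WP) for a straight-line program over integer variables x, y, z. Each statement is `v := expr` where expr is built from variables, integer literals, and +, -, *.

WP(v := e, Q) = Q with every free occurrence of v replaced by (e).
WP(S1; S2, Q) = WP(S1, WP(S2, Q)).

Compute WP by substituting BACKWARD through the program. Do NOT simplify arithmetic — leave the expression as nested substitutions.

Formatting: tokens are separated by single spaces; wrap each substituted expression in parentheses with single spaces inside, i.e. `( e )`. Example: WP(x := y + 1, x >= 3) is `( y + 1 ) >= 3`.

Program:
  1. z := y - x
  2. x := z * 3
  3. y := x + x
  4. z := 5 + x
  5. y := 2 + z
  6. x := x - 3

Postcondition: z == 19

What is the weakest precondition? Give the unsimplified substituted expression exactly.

post: z == 19
stmt 6: x := x - 3  -- replace 0 occurrence(s) of x with (x - 3)
  => z == 19
stmt 5: y := 2 + z  -- replace 0 occurrence(s) of y with (2 + z)
  => z == 19
stmt 4: z := 5 + x  -- replace 1 occurrence(s) of z with (5 + x)
  => ( 5 + x ) == 19
stmt 3: y := x + x  -- replace 0 occurrence(s) of y with (x + x)
  => ( 5 + x ) == 19
stmt 2: x := z * 3  -- replace 1 occurrence(s) of x with (z * 3)
  => ( 5 + ( z * 3 ) ) == 19
stmt 1: z := y - x  -- replace 1 occurrence(s) of z with (y - x)
  => ( 5 + ( ( y - x ) * 3 ) ) == 19

Answer: ( 5 + ( ( y - x ) * 3 ) ) == 19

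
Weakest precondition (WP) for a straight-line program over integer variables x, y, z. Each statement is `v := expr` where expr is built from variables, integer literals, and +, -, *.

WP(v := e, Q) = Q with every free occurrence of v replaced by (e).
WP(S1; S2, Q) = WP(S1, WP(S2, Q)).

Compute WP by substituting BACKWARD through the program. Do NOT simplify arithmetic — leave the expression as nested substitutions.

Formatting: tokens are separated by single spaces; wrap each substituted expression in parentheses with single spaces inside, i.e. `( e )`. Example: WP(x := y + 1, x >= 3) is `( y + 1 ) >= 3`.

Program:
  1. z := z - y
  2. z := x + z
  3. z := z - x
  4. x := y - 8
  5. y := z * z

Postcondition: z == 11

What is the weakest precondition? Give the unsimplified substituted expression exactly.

post: z == 11
stmt 5: y := z * z  -- replace 0 occurrence(s) of y with (z * z)
  => z == 11
stmt 4: x := y - 8  -- replace 0 occurrence(s) of x with (y - 8)
  => z == 11
stmt 3: z := z - x  -- replace 1 occurrence(s) of z with (z - x)
  => ( z - x ) == 11
stmt 2: z := x + z  -- replace 1 occurrence(s) of z with (x + z)
  => ( ( x + z ) - x ) == 11
stmt 1: z := z - y  -- replace 1 occurrence(s) of z with (z - y)
  => ( ( x + ( z - y ) ) - x ) == 11

Answer: ( ( x + ( z - y ) ) - x ) == 11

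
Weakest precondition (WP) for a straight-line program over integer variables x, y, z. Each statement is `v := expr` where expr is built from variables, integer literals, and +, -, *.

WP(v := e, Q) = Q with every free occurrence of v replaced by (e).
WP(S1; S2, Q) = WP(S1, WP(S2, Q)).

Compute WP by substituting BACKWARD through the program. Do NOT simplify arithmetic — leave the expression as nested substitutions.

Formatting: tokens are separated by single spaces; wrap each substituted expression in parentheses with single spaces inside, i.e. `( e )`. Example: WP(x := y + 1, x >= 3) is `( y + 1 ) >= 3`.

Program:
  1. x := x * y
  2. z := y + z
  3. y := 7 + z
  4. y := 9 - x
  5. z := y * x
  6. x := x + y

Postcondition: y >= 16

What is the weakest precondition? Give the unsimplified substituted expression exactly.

Answer: ( 9 - ( x * y ) ) >= 16

Derivation:
post: y >= 16
stmt 6: x := x + y  -- replace 0 occurrence(s) of x with (x + y)
  => y >= 16
stmt 5: z := y * x  -- replace 0 occurrence(s) of z with (y * x)
  => y >= 16
stmt 4: y := 9 - x  -- replace 1 occurrence(s) of y with (9 - x)
  => ( 9 - x ) >= 16
stmt 3: y := 7 + z  -- replace 0 occurrence(s) of y with (7 + z)
  => ( 9 - x ) >= 16
stmt 2: z := y + z  -- replace 0 occurrence(s) of z with (y + z)
  => ( 9 - x ) >= 16
stmt 1: x := x * y  -- replace 1 occurrence(s) of x with (x * y)
  => ( 9 - ( x * y ) ) >= 16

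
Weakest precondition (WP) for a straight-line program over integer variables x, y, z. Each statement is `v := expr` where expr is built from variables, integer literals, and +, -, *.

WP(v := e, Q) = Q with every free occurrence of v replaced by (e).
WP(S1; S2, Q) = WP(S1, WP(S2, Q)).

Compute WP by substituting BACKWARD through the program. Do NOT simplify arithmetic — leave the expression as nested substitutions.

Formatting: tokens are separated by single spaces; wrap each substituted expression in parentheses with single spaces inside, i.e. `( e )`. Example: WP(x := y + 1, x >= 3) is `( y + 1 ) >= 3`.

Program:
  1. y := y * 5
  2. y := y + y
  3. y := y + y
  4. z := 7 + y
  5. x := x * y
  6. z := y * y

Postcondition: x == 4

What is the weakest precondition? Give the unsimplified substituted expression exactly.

Answer: ( x * ( ( ( y * 5 ) + ( y * 5 ) ) + ( ( y * 5 ) + ( y * 5 ) ) ) ) == 4

Derivation:
post: x == 4
stmt 6: z := y * y  -- replace 0 occurrence(s) of z with (y * y)
  => x == 4
stmt 5: x := x * y  -- replace 1 occurrence(s) of x with (x * y)
  => ( x * y ) == 4
stmt 4: z := 7 + y  -- replace 0 occurrence(s) of z with (7 + y)
  => ( x * y ) == 4
stmt 3: y := y + y  -- replace 1 occurrence(s) of y with (y + y)
  => ( x * ( y + y ) ) == 4
stmt 2: y := y + y  -- replace 2 occurrence(s) of y with (y + y)
  => ( x * ( ( y + y ) + ( y + y ) ) ) == 4
stmt 1: y := y * 5  -- replace 4 occurrence(s) of y with (y * 5)
  => ( x * ( ( ( y * 5 ) + ( y * 5 ) ) + ( ( y * 5 ) + ( y * 5 ) ) ) ) == 4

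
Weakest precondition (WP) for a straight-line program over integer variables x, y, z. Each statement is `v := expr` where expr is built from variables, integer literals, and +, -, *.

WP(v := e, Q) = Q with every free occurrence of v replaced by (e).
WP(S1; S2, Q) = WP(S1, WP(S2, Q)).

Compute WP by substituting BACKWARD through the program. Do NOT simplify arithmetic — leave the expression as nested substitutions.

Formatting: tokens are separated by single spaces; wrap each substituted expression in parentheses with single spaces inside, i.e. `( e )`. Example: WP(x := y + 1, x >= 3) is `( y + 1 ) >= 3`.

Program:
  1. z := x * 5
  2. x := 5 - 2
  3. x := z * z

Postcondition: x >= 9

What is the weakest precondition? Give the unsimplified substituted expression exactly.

Answer: ( ( x * 5 ) * ( x * 5 ) ) >= 9

Derivation:
post: x >= 9
stmt 3: x := z * z  -- replace 1 occurrence(s) of x with (z * z)
  => ( z * z ) >= 9
stmt 2: x := 5 - 2  -- replace 0 occurrence(s) of x with (5 - 2)
  => ( z * z ) >= 9
stmt 1: z := x * 5  -- replace 2 occurrence(s) of z with (x * 5)
  => ( ( x * 5 ) * ( x * 5 ) ) >= 9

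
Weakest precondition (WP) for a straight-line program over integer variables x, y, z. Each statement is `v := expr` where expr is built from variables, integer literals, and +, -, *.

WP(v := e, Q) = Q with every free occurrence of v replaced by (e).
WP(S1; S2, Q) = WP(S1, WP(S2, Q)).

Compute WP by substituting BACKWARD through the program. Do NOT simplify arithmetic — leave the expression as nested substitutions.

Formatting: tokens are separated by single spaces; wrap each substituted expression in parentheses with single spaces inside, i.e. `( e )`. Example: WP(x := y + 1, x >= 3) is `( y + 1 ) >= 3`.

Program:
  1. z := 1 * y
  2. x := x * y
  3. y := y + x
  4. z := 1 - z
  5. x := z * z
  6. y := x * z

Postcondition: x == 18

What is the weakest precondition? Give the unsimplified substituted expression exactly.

post: x == 18
stmt 6: y := x * z  -- replace 0 occurrence(s) of y with (x * z)
  => x == 18
stmt 5: x := z * z  -- replace 1 occurrence(s) of x with (z * z)
  => ( z * z ) == 18
stmt 4: z := 1 - z  -- replace 2 occurrence(s) of z with (1 - z)
  => ( ( 1 - z ) * ( 1 - z ) ) == 18
stmt 3: y := y + x  -- replace 0 occurrence(s) of y with (y + x)
  => ( ( 1 - z ) * ( 1 - z ) ) == 18
stmt 2: x := x * y  -- replace 0 occurrence(s) of x with (x * y)
  => ( ( 1 - z ) * ( 1 - z ) ) == 18
stmt 1: z := 1 * y  -- replace 2 occurrence(s) of z with (1 * y)
  => ( ( 1 - ( 1 * y ) ) * ( 1 - ( 1 * y ) ) ) == 18

Answer: ( ( 1 - ( 1 * y ) ) * ( 1 - ( 1 * y ) ) ) == 18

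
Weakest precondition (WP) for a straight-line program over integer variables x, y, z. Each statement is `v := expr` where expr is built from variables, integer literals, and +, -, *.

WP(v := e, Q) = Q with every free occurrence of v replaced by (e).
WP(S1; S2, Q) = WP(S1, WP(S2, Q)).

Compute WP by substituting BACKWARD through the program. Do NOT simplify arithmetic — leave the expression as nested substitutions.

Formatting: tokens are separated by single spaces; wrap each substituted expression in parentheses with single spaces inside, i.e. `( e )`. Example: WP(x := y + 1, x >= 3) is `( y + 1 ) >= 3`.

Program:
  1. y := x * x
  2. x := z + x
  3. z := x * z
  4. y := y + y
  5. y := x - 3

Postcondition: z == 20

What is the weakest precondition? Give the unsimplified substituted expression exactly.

Answer: ( ( z + x ) * z ) == 20

Derivation:
post: z == 20
stmt 5: y := x - 3  -- replace 0 occurrence(s) of y with (x - 3)
  => z == 20
stmt 4: y := y + y  -- replace 0 occurrence(s) of y with (y + y)
  => z == 20
stmt 3: z := x * z  -- replace 1 occurrence(s) of z with (x * z)
  => ( x * z ) == 20
stmt 2: x := z + x  -- replace 1 occurrence(s) of x with (z + x)
  => ( ( z + x ) * z ) == 20
stmt 1: y := x * x  -- replace 0 occurrence(s) of y with (x * x)
  => ( ( z + x ) * z ) == 20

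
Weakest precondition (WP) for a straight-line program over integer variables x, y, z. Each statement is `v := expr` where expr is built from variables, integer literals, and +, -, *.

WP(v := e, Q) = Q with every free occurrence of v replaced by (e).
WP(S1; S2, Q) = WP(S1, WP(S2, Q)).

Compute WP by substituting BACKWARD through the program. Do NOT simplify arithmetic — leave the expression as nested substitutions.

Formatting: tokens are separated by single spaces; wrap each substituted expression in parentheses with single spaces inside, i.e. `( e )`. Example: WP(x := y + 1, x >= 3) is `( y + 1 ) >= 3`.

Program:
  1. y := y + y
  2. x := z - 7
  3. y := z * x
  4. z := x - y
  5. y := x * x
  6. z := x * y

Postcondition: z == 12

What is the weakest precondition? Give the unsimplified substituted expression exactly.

post: z == 12
stmt 6: z := x * y  -- replace 1 occurrence(s) of z with (x * y)
  => ( x * y ) == 12
stmt 5: y := x * x  -- replace 1 occurrence(s) of y with (x * x)
  => ( x * ( x * x ) ) == 12
stmt 4: z := x - y  -- replace 0 occurrence(s) of z with (x - y)
  => ( x * ( x * x ) ) == 12
stmt 3: y := z * x  -- replace 0 occurrence(s) of y with (z * x)
  => ( x * ( x * x ) ) == 12
stmt 2: x := z - 7  -- replace 3 occurrence(s) of x with (z - 7)
  => ( ( z - 7 ) * ( ( z - 7 ) * ( z - 7 ) ) ) == 12
stmt 1: y := y + y  -- replace 0 occurrence(s) of y with (y + y)
  => ( ( z - 7 ) * ( ( z - 7 ) * ( z - 7 ) ) ) == 12

Answer: ( ( z - 7 ) * ( ( z - 7 ) * ( z - 7 ) ) ) == 12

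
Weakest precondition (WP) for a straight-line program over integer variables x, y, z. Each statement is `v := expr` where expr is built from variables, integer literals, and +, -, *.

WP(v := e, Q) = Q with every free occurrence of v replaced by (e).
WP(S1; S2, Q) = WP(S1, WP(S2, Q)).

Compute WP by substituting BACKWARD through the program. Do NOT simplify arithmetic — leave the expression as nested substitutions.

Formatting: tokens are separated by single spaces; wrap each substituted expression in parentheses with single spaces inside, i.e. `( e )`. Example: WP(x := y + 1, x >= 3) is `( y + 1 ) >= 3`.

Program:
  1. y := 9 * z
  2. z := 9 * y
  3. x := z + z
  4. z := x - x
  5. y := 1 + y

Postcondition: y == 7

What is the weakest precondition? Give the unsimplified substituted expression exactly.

post: y == 7
stmt 5: y := 1 + y  -- replace 1 occurrence(s) of y with (1 + y)
  => ( 1 + y ) == 7
stmt 4: z := x - x  -- replace 0 occurrence(s) of z with (x - x)
  => ( 1 + y ) == 7
stmt 3: x := z + z  -- replace 0 occurrence(s) of x with (z + z)
  => ( 1 + y ) == 7
stmt 2: z := 9 * y  -- replace 0 occurrence(s) of z with (9 * y)
  => ( 1 + y ) == 7
stmt 1: y := 9 * z  -- replace 1 occurrence(s) of y with (9 * z)
  => ( 1 + ( 9 * z ) ) == 7

Answer: ( 1 + ( 9 * z ) ) == 7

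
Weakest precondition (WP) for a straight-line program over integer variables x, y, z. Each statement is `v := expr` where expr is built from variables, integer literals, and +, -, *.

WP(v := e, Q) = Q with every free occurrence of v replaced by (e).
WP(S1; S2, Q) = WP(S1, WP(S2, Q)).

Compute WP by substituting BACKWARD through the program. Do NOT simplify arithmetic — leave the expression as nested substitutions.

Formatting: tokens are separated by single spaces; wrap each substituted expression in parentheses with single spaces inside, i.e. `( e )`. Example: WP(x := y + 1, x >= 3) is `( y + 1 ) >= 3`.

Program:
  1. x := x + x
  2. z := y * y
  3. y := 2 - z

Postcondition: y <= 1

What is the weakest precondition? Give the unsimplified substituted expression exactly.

Answer: ( 2 - ( y * y ) ) <= 1

Derivation:
post: y <= 1
stmt 3: y := 2 - z  -- replace 1 occurrence(s) of y with (2 - z)
  => ( 2 - z ) <= 1
stmt 2: z := y * y  -- replace 1 occurrence(s) of z with (y * y)
  => ( 2 - ( y * y ) ) <= 1
stmt 1: x := x + x  -- replace 0 occurrence(s) of x with (x + x)
  => ( 2 - ( y * y ) ) <= 1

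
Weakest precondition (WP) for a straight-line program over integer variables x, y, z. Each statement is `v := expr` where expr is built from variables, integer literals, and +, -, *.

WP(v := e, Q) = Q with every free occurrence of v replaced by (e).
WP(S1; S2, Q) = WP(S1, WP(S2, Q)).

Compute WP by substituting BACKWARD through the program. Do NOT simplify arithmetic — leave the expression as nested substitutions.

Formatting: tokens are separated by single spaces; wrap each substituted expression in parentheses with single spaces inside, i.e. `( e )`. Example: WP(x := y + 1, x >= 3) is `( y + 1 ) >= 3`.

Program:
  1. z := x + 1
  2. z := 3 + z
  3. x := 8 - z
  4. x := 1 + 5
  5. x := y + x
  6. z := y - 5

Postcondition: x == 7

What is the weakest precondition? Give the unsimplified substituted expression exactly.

post: x == 7
stmt 6: z := y - 5  -- replace 0 occurrence(s) of z with (y - 5)
  => x == 7
stmt 5: x := y + x  -- replace 1 occurrence(s) of x with (y + x)
  => ( y + x ) == 7
stmt 4: x := 1 + 5  -- replace 1 occurrence(s) of x with (1 + 5)
  => ( y + ( 1 + 5 ) ) == 7
stmt 3: x := 8 - z  -- replace 0 occurrence(s) of x with (8 - z)
  => ( y + ( 1 + 5 ) ) == 7
stmt 2: z := 3 + z  -- replace 0 occurrence(s) of z with (3 + z)
  => ( y + ( 1 + 5 ) ) == 7
stmt 1: z := x + 1  -- replace 0 occurrence(s) of z with (x + 1)
  => ( y + ( 1 + 5 ) ) == 7

Answer: ( y + ( 1 + 5 ) ) == 7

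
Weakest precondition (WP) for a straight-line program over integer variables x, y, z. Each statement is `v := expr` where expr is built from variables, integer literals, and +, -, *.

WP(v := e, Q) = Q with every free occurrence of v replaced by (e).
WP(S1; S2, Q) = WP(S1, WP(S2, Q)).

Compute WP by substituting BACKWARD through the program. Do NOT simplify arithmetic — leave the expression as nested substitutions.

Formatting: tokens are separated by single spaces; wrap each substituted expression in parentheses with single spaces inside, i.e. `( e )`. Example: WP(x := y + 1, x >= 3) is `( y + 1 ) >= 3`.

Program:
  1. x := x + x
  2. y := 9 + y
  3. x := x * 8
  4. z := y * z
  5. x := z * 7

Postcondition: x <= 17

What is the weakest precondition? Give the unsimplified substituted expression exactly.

post: x <= 17
stmt 5: x := z * 7  -- replace 1 occurrence(s) of x with (z * 7)
  => ( z * 7 ) <= 17
stmt 4: z := y * z  -- replace 1 occurrence(s) of z with (y * z)
  => ( ( y * z ) * 7 ) <= 17
stmt 3: x := x * 8  -- replace 0 occurrence(s) of x with (x * 8)
  => ( ( y * z ) * 7 ) <= 17
stmt 2: y := 9 + y  -- replace 1 occurrence(s) of y with (9 + y)
  => ( ( ( 9 + y ) * z ) * 7 ) <= 17
stmt 1: x := x + x  -- replace 0 occurrence(s) of x with (x + x)
  => ( ( ( 9 + y ) * z ) * 7 ) <= 17

Answer: ( ( ( 9 + y ) * z ) * 7 ) <= 17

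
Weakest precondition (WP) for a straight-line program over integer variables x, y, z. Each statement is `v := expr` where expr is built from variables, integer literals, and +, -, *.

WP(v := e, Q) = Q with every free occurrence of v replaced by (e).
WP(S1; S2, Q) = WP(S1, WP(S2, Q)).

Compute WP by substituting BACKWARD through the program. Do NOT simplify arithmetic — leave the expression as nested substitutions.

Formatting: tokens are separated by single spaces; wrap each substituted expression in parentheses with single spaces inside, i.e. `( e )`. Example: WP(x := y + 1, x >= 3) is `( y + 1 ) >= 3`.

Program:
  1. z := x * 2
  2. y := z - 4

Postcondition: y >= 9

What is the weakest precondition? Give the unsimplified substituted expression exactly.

Answer: ( ( x * 2 ) - 4 ) >= 9

Derivation:
post: y >= 9
stmt 2: y := z - 4  -- replace 1 occurrence(s) of y with (z - 4)
  => ( z - 4 ) >= 9
stmt 1: z := x * 2  -- replace 1 occurrence(s) of z with (x * 2)
  => ( ( x * 2 ) - 4 ) >= 9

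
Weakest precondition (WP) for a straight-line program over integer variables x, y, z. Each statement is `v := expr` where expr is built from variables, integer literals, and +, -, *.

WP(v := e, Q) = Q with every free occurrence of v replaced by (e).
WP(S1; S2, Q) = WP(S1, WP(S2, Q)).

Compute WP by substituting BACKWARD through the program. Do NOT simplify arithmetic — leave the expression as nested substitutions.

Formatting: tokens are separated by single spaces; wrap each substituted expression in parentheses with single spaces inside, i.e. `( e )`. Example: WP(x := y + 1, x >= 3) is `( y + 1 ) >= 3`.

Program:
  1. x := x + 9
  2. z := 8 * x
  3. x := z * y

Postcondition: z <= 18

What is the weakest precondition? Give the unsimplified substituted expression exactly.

post: z <= 18
stmt 3: x := z * y  -- replace 0 occurrence(s) of x with (z * y)
  => z <= 18
stmt 2: z := 8 * x  -- replace 1 occurrence(s) of z with (8 * x)
  => ( 8 * x ) <= 18
stmt 1: x := x + 9  -- replace 1 occurrence(s) of x with (x + 9)
  => ( 8 * ( x + 9 ) ) <= 18

Answer: ( 8 * ( x + 9 ) ) <= 18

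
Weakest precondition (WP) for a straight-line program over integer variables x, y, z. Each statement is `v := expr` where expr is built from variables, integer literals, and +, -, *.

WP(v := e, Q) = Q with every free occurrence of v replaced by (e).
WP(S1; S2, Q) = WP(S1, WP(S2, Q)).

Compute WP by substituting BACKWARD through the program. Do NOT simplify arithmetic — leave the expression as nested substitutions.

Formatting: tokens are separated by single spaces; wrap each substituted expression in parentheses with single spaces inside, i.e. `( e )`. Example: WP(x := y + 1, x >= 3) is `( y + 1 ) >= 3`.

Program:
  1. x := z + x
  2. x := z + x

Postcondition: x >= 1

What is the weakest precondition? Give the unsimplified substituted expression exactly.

Answer: ( z + ( z + x ) ) >= 1

Derivation:
post: x >= 1
stmt 2: x := z + x  -- replace 1 occurrence(s) of x with (z + x)
  => ( z + x ) >= 1
stmt 1: x := z + x  -- replace 1 occurrence(s) of x with (z + x)
  => ( z + ( z + x ) ) >= 1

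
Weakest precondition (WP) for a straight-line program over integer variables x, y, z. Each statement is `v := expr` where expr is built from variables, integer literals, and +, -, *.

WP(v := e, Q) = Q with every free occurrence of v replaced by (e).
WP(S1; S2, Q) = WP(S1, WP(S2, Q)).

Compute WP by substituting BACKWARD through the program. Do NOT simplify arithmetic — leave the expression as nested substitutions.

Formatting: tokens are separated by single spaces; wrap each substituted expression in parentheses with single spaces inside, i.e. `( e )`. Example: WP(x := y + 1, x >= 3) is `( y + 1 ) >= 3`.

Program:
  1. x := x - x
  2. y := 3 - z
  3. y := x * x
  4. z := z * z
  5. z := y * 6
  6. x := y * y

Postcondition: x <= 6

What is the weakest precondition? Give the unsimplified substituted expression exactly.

post: x <= 6
stmt 6: x := y * y  -- replace 1 occurrence(s) of x with (y * y)
  => ( y * y ) <= 6
stmt 5: z := y * 6  -- replace 0 occurrence(s) of z with (y * 6)
  => ( y * y ) <= 6
stmt 4: z := z * z  -- replace 0 occurrence(s) of z with (z * z)
  => ( y * y ) <= 6
stmt 3: y := x * x  -- replace 2 occurrence(s) of y with (x * x)
  => ( ( x * x ) * ( x * x ) ) <= 6
stmt 2: y := 3 - z  -- replace 0 occurrence(s) of y with (3 - z)
  => ( ( x * x ) * ( x * x ) ) <= 6
stmt 1: x := x - x  -- replace 4 occurrence(s) of x with (x - x)
  => ( ( ( x - x ) * ( x - x ) ) * ( ( x - x ) * ( x - x ) ) ) <= 6

Answer: ( ( ( x - x ) * ( x - x ) ) * ( ( x - x ) * ( x - x ) ) ) <= 6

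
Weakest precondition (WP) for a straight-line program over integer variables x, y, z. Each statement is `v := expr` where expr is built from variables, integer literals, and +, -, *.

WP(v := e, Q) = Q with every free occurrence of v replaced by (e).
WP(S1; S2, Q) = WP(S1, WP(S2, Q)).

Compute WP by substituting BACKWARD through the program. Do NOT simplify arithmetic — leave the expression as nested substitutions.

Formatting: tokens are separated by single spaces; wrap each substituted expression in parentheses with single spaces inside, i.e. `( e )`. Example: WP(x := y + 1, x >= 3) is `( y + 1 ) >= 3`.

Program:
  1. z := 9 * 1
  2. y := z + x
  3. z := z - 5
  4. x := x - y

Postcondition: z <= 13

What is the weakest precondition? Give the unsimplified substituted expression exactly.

Answer: ( ( 9 * 1 ) - 5 ) <= 13

Derivation:
post: z <= 13
stmt 4: x := x - y  -- replace 0 occurrence(s) of x with (x - y)
  => z <= 13
stmt 3: z := z - 5  -- replace 1 occurrence(s) of z with (z - 5)
  => ( z - 5 ) <= 13
stmt 2: y := z + x  -- replace 0 occurrence(s) of y with (z + x)
  => ( z - 5 ) <= 13
stmt 1: z := 9 * 1  -- replace 1 occurrence(s) of z with (9 * 1)
  => ( ( 9 * 1 ) - 5 ) <= 13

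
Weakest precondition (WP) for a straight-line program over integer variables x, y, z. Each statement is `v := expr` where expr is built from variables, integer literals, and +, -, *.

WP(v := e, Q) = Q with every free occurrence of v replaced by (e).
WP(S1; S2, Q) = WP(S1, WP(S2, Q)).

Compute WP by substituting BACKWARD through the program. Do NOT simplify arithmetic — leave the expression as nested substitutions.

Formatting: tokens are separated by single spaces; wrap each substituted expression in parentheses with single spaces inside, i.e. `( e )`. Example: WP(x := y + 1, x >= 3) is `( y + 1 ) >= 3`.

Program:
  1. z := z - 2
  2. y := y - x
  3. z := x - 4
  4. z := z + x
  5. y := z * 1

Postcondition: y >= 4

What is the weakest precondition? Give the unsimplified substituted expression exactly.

Answer: ( ( ( x - 4 ) + x ) * 1 ) >= 4

Derivation:
post: y >= 4
stmt 5: y := z * 1  -- replace 1 occurrence(s) of y with (z * 1)
  => ( z * 1 ) >= 4
stmt 4: z := z + x  -- replace 1 occurrence(s) of z with (z + x)
  => ( ( z + x ) * 1 ) >= 4
stmt 3: z := x - 4  -- replace 1 occurrence(s) of z with (x - 4)
  => ( ( ( x - 4 ) + x ) * 1 ) >= 4
stmt 2: y := y - x  -- replace 0 occurrence(s) of y with (y - x)
  => ( ( ( x - 4 ) + x ) * 1 ) >= 4
stmt 1: z := z - 2  -- replace 0 occurrence(s) of z with (z - 2)
  => ( ( ( x - 4 ) + x ) * 1 ) >= 4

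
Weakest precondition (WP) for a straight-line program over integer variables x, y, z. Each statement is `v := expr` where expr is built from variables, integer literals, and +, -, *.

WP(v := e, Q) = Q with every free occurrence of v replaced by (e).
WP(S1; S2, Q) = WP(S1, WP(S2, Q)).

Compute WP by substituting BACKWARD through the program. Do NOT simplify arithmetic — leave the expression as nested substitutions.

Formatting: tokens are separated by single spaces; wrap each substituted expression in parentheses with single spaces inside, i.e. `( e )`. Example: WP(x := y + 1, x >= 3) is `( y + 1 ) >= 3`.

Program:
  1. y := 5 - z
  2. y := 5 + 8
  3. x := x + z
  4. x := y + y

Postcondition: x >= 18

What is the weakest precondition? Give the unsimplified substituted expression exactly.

post: x >= 18
stmt 4: x := y + y  -- replace 1 occurrence(s) of x with (y + y)
  => ( y + y ) >= 18
stmt 3: x := x + z  -- replace 0 occurrence(s) of x with (x + z)
  => ( y + y ) >= 18
stmt 2: y := 5 + 8  -- replace 2 occurrence(s) of y with (5 + 8)
  => ( ( 5 + 8 ) + ( 5 + 8 ) ) >= 18
stmt 1: y := 5 - z  -- replace 0 occurrence(s) of y with (5 - z)
  => ( ( 5 + 8 ) + ( 5 + 8 ) ) >= 18

Answer: ( ( 5 + 8 ) + ( 5 + 8 ) ) >= 18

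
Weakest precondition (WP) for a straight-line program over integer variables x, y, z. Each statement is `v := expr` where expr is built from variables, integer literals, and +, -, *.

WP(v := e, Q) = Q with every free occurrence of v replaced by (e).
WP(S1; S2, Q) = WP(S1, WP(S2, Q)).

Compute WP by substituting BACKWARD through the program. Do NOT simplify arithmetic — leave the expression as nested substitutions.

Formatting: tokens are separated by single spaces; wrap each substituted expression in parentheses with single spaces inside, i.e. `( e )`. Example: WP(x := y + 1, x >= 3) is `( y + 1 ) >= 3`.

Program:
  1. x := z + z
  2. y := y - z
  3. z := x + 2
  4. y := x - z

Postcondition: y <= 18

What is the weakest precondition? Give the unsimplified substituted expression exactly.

post: y <= 18
stmt 4: y := x - z  -- replace 1 occurrence(s) of y with (x - z)
  => ( x - z ) <= 18
stmt 3: z := x + 2  -- replace 1 occurrence(s) of z with (x + 2)
  => ( x - ( x + 2 ) ) <= 18
stmt 2: y := y - z  -- replace 0 occurrence(s) of y with (y - z)
  => ( x - ( x + 2 ) ) <= 18
stmt 1: x := z + z  -- replace 2 occurrence(s) of x with (z + z)
  => ( ( z + z ) - ( ( z + z ) + 2 ) ) <= 18

Answer: ( ( z + z ) - ( ( z + z ) + 2 ) ) <= 18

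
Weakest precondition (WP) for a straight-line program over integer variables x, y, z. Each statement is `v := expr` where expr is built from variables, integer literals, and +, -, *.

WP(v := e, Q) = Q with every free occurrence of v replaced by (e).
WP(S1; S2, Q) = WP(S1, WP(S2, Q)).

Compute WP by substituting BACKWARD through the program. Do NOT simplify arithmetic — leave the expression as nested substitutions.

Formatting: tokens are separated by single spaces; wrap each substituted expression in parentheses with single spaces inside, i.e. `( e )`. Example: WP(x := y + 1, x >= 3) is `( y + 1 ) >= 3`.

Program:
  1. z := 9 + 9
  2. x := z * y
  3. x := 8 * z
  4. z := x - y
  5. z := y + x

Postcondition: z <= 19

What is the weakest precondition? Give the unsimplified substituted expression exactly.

post: z <= 19
stmt 5: z := y + x  -- replace 1 occurrence(s) of z with (y + x)
  => ( y + x ) <= 19
stmt 4: z := x - y  -- replace 0 occurrence(s) of z with (x - y)
  => ( y + x ) <= 19
stmt 3: x := 8 * z  -- replace 1 occurrence(s) of x with (8 * z)
  => ( y + ( 8 * z ) ) <= 19
stmt 2: x := z * y  -- replace 0 occurrence(s) of x with (z * y)
  => ( y + ( 8 * z ) ) <= 19
stmt 1: z := 9 + 9  -- replace 1 occurrence(s) of z with (9 + 9)
  => ( y + ( 8 * ( 9 + 9 ) ) ) <= 19

Answer: ( y + ( 8 * ( 9 + 9 ) ) ) <= 19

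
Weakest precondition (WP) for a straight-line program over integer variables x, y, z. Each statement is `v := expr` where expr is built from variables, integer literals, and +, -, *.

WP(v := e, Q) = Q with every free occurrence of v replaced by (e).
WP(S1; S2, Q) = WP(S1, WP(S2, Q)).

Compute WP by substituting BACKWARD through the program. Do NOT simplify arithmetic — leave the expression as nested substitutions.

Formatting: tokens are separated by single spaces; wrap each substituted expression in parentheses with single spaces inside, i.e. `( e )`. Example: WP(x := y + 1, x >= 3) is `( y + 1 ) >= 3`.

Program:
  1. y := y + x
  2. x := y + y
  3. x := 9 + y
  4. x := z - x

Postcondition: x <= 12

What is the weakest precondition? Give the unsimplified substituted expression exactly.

post: x <= 12
stmt 4: x := z - x  -- replace 1 occurrence(s) of x with (z - x)
  => ( z - x ) <= 12
stmt 3: x := 9 + y  -- replace 1 occurrence(s) of x with (9 + y)
  => ( z - ( 9 + y ) ) <= 12
stmt 2: x := y + y  -- replace 0 occurrence(s) of x with (y + y)
  => ( z - ( 9 + y ) ) <= 12
stmt 1: y := y + x  -- replace 1 occurrence(s) of y with (y + x)
  => ( z - ( 9 + ( y + x ) ) ) <= 12

Answer: ( z - ( 9 + ( y + x ) ) ) <= 12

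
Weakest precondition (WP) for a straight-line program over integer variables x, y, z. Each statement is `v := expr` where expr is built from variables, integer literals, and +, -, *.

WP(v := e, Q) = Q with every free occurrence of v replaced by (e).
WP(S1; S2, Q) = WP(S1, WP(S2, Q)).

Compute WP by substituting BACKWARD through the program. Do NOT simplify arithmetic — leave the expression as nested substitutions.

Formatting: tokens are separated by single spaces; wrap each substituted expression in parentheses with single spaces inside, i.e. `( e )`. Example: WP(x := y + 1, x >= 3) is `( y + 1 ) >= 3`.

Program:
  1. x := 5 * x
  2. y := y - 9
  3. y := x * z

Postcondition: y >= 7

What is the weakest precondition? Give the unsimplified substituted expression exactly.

post: y >= 7
stmt 3: y := x * z  -- replace 1 occurrence(s) of y with (x * z)
  => ( x * z ) >= 7
stmt 2: y := y - 9  -- replace 0 occurrence(s) of y with (y - 9)
  => ( x * z ) >= 7
stmt 1: x := 5 * x  -- replace 1 occurrence(s) of x with (5 * x)
  => ( ( 5 * x ) * z ) >= 7

Answer: ( ( 5 * x ) * z ) >= 7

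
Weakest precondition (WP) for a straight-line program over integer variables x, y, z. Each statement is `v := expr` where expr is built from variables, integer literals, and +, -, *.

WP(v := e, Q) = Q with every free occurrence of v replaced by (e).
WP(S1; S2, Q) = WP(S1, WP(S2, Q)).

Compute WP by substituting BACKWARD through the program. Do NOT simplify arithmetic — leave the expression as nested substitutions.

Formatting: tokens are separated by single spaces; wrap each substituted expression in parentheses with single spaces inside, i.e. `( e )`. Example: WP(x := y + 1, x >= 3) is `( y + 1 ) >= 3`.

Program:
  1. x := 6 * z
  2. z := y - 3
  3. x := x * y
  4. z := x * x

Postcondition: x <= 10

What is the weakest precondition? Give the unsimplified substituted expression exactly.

Answer: ( ( 6 * z ) * y ) <= 10

Derivation:
post: x <= 10
stmt 4: z := x * x  -- replace 0 occurrence(s) of z with (x * x)
  => x <= 10
stmt 3: x := x * y  -- replace 1 occurrence(s) of x with (x * y)
  => ( x * y ) <= 10
stmt 2: z := y - 3  -- replace 0 occurrence(s) of z with (y - 3)
  => ( x * y ) <= 10
stmt 1: x := 6 * z  -- replace 1 occurrence(s) of x with (6 * z)
  => ( ( 6 * z ) * y ) <= 10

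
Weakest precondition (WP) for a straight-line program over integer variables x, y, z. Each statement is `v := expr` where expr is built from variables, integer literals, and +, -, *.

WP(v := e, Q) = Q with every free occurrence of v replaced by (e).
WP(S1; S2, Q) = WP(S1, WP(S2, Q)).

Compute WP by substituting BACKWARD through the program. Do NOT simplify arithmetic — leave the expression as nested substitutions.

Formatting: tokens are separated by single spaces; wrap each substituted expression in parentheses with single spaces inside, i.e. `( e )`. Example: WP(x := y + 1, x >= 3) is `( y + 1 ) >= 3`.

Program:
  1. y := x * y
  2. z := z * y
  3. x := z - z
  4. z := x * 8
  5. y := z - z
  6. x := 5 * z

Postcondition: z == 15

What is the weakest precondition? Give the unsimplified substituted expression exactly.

post: z == 15
stmt 6: x := 5 * z  -- replace 0 occurrence(s) of x with (5 * z)
  => z == 15
stmt 5: y := z - z  -- replace 0 occurrence(s) of y with (z - z)
  => z == 15
stmt 4: z := x * 8  -- replace 1 occurrence(s) of z with (x * 8)
  => ( x * 8 ) == 15
stmt 3: x := z - z  -- replace 1 occurrence(s) of x with (z - z)
  => ( ( z - z ) * 8 ) == 15
stmt 2: z := z * y  -- replace 2 occurrence(s) of z with (z * y)
  => ( ( ( z * y ) - ( z * y ) ) * 8 ) == 15
stmt 1: y := x * y  -- replace 2 occurrence(s) of y with (x * y)
  => ( ( ( z * ( x * y ) ) - ( z * ( x * y ) ) ) * 8 ) == 15

Answer: ( ( ( z * ( x * y ) ) - ( z * ( x * y ) ) ) * 8 ) == 15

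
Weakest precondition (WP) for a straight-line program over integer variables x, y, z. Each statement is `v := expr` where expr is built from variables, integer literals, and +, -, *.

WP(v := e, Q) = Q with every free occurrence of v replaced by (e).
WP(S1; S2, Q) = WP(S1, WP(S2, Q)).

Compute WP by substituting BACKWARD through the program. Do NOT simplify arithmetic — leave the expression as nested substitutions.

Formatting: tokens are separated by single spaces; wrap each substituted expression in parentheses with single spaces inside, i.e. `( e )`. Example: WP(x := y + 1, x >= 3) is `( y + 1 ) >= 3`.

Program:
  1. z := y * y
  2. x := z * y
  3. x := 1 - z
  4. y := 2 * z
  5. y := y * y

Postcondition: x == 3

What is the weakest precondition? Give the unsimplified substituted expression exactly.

post: x == 3
stmt 5: y := y * y  -- replace 0 occurrence(s) of y with (y * y)
  => x == 3
stmt 4: y := 2 * z  -- replace 0 occurrence(s) of y with (2 * z)
  => x == 3
stmt 3: x := 1 - z  -- replace 1 occurrence(s) of x with (1 - z)
  => ( 1 - z ) == 3
stmt 2: x := z * y  -- replace 0 occurrence(s) of x with (z * y)
  => ( 1 - z ) == 3
stmt 1: z := y * y  -- replace 1 occurrence(s) of z with (y * y)
  => ( 1 - ( y * y ) ) == 3

Answer: ( 1 - ( y * y ) ) == 3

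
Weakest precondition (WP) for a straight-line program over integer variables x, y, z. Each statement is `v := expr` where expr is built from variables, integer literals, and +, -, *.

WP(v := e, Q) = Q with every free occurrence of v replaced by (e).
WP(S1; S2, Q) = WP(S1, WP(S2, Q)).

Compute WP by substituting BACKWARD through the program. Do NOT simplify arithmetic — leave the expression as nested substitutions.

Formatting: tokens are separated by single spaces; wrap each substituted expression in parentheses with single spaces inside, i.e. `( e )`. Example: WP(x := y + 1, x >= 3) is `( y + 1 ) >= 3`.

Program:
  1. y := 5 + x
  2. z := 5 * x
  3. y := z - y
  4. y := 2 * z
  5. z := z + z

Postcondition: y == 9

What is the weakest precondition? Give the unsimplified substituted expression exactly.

post: y == 9
stmt 5: z := z + z  -- replace 0 occurrence(s) of z with (z + z)
  => y == 9
stmt 4: y := 2 * z  -- replace 1 occurrence(s) of y with (2 * z)
  => ( 2 * z ) == 9
stmt 3: y := z - y  -- replace 0 occurrence(s) of y with (z - y)
  => ( 2 * z ) == 9
stmt 2: z := 5 * x  -- replace 1 occurrence(s) of z with (5 * x)
  => ( 2 * ( 5 * x ) ) == 9
stmt 1: y := 5 + x  -- replace 0 occurrence(s) of y with (5 + x)
  => ( 2 * ( 5 * x ) ) == 9

Answer: ( 2 * ( 5 * x ) ) == 9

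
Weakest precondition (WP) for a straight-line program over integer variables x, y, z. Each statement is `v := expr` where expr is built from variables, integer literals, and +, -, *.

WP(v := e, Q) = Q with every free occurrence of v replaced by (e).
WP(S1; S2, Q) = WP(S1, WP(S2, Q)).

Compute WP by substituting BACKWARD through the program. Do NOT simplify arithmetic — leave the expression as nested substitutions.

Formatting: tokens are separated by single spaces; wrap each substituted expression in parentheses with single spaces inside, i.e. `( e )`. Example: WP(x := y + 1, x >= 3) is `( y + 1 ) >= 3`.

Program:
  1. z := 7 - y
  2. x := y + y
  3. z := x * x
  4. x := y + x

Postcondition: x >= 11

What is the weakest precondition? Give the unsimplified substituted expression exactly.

post: x >= 11
stmt 4: x := y + x  -- replace 1 occurrence(s) of x with (y + x)
  => ( y + x ) >= 11
stmt 3: z := x * x  -- replace 0 occurrence(s) of z with (x * x)
  => ( y + x ) >= 11
stmt 2: x := y + y  -- replace 1 occurrence(s) of x with (y + y)
  => ( y + ( y + y ) ) >= 11
stmt 1: z := 7 - y  -- replace 0 occurrence(s) of z with (7 - y)
  => ( y + ( y + y ) ) >= 11

Answer: ( y + ( y + y ) ) >= 11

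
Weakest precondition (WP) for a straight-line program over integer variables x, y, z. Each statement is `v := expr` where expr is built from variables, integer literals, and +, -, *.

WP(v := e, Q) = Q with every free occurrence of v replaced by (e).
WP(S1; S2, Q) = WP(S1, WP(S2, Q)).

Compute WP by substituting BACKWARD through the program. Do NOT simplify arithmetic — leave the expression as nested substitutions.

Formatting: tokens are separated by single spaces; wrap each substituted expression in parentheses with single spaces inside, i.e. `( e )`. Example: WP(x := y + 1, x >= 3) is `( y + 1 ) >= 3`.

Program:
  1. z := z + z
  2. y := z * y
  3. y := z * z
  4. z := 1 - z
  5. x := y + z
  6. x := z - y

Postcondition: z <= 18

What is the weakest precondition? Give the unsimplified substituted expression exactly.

post: z <= 18
stmt 6: x := z - y  -- replace 0 occurrence(s) of x with (z - y)
  => z <= 18
stmt 5: x := y + z  -- replace 0 occurrence(s) of x with (y + z)
  => z <= 18
stmt 4: z := 1 - z  -- replace 1 occurrence(s) of z with (1 - z)
  => ( 1 - z ) <= 18
stmt 3: y := z * z  -- replace 0 occurrence(s) of y with (z * z)
  => ( 1 - z ) <= 18
stmt 2: y := z * y  -- replace 0 occurrence(s) of y with (z * y)
  => ( 1 - z ) <= 18
stmt 1: z := z + z  -- replace 1 occurrence(s) of z with (z + z)
  => ( 1 - ( z + z ) ) <= 18

Answer: ( 1 - ( z + z ) ) <= 18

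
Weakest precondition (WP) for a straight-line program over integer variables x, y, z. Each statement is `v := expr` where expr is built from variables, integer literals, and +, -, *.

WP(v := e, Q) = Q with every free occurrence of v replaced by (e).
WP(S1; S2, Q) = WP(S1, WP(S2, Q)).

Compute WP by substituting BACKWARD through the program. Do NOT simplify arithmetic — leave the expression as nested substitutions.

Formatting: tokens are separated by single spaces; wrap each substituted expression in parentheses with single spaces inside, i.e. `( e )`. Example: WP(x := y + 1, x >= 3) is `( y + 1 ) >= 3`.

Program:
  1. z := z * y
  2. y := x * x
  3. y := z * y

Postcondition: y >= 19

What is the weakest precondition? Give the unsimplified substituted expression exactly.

Answer: ( ( z * y ) * ( x * x ) ) >= 19

Derivation:
post: y >= 19
stmt 3: y := z * y  -- replace 1 occurrence(s) of y with (z * y)
  => ( z * y ) >= 19
stmt 2: y := x * x  -- replace 1 occurrence(s) of y with (x * x)
  => ( z * ( x * x ) ) >= 19
stmt 1: z := z * y  -- replace 1 occurrence(s) of z with (z * y)
  => ( ( z * y ) * ( x * x ) ) >= 19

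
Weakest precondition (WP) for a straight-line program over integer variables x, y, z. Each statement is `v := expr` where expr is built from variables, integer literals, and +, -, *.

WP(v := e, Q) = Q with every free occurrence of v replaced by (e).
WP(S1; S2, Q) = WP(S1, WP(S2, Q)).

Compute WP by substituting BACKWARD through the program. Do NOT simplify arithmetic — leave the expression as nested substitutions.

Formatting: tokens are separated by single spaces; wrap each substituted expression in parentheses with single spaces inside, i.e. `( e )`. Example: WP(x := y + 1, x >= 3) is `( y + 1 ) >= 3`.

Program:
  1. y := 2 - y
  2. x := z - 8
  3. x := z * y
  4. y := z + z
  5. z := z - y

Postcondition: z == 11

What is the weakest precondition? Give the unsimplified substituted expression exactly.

post: z == 11
stmt 5: z := z - y  -- replace 1 occurrence(s) of z with (z - y)
  => ( z - y ) == 11
stmt 4: y := z + z  -- replace 1 occurrence(s) of y with (z + z)
  => ( z - ( z + z ) ) == 11
stmt 3: x := z * y  -- replace 0 occurrence(s) of x with (z * y)
  => ( z - ( z + z ) ) == 11
stmt 2: x := z - 8  -- replace 0 occurrence(s) of x with (z - 8)
  => ( z - ( z + z ) ) == 11
stmt 1: y := 2 - y  -- replace 0 occurrence(s) of y with (2 - y)
  => ( z - ( z + z ) ) == 11

Answer: ( z - ( z + z ) ) == 11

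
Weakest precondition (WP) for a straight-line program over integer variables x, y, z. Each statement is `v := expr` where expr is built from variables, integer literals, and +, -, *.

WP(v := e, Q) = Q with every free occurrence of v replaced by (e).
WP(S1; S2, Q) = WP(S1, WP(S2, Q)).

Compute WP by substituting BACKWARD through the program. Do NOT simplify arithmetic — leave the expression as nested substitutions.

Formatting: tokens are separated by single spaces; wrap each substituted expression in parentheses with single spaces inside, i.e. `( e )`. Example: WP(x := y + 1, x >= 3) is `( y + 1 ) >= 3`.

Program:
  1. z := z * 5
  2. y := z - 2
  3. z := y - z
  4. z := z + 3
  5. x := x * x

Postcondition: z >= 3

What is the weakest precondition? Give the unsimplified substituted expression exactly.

post: z >= 3
stmt 5: x := x * x  -- replace 0 occurrence(s) of x with (x * x)
  => z >= 3
stmt 4: z := z + 3  -- replace 1 occurrence(s) of z with (z + 3)
  => ( z + 3 ) >= 3
stmt 3: z := y - z  -- replace 1 occurrence(s) of z with (y - z)
  => ( ( y - z ) + 3 ) >= 3
stmt 2: y := z - 2  -- replace 1 occurrence(s) of y with (z - 2)
  => ( ( ( z - 2 ) - z ) + 3 ) >= 3
stmt 1: z := z * 5  -- replace 2 occurrence(s) of z with (z * 5)
  => ( ( ( ( z * 5 ) - 2 ) - ( z * 5 ) ) + 3 ) >= 3

Answer: ( ( ( ( z * 5 ) - 2 ) - ( z * 5 ) ) + 3 ) >= 3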